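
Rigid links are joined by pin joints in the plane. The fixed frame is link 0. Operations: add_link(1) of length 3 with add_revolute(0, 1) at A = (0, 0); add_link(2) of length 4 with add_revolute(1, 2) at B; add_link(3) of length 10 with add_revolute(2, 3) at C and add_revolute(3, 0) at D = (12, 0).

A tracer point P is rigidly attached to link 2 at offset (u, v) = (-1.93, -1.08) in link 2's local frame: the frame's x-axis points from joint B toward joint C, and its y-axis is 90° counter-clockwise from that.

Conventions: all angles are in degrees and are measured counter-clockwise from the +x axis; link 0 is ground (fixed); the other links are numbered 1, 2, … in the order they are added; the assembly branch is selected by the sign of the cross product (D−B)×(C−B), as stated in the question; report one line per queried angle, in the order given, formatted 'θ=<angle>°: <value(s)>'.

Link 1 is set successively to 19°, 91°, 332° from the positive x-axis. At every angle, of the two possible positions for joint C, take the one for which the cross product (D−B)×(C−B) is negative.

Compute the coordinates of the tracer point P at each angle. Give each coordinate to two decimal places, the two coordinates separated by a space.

A=(0,0), D=(12.00,0)
θ=19°: B = A + 3.00·(cos19°, sin19°) = (2.8366, 0.9767)
θ=19°: |BD| = 9.2153
θ=19°: circle(B,4.00) ∩ circle(D,10.00): a=0.0501, h=3.9997
θ=19°:   candidates: C₊=(3.3102,4.9486) cross=36.859; C₋=(2.4624,-3.0058) cross=-36.859
θ=19°:   branch - wants cross < 0 → take C=(2.4624,-3.0058) (cross=-36.859)
θ=19°: ex = (C−B)/|BC| = (-0.0935,-0.9956); ey = (0.9956,-0.0935)
θ=19°: P = B + -1.93·ex + -1.08·ey = (1.9418,2.9993)
θ=91°: B = A + 3.00·(cos91°, sin91°) = (-0.0524, 2.9995)
θ=91°: |BD| = 12.4200
θ=91°: circle(B,4.00) ∩ circle(D,10.00): a=2.8284, h=2.8285
θ=91°:   candidates: C₊=(3.3754,5.0612) cross=35.130; C₋=(2.0092,-0.4283) cross=-35.130
θ=91°:   branch - wants cross < 0 → take C=(2.0092,-0.4283) (cross=-35.130)
θ=91°: ex = (C−B)/|BC| = (0.5154,-0.8570); ey = (0.8570,0.5154)
θ=91°: P = B + -1.93·ex + -1.08·ey = (-1.9726,4.0969)
θ=332°: B = A + 3.00·(cos332°, sin332°) = (2.6488, -1.4084)
θ=332°: |BD| = 9.4566
θ=332°: circle(B,4.00) ∩ circle(D,10.00): a=0.2870, h=3.9897
θ=332°:   candidates: C₊=(2.3384,2.5795) cross=37.729; C₋=(3.5268,-5.3109) cross=-37.729
θ=332°:   branch - wants cross < 0 → take C=(3.5268,-5.3109) (cross=-37.729)
θ=332°: ex = (C−B)/|BC| = (0.2195,-0.9756); ey = (0.9756,0.2195)
θ=332°: P = B + -1.93·ex + -1.08·ey = (1.1716,0.2375)

θ=19°: 1.94 3.00
θ=91°: -1.97 4.10
θ=332°: 1.17 0.24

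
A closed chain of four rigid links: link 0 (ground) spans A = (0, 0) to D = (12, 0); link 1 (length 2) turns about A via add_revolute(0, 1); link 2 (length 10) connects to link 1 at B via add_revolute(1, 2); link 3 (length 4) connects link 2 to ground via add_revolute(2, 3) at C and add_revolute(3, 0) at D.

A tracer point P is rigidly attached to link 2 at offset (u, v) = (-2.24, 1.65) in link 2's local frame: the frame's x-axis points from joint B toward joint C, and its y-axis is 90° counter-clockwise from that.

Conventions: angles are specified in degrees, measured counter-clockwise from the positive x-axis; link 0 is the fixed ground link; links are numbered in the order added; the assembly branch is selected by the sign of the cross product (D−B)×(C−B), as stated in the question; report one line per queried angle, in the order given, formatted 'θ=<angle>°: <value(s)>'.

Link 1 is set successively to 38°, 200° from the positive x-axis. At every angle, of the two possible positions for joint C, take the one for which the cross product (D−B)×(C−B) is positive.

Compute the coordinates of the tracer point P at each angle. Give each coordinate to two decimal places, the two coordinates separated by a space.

A=(0,0), D=(12.00,0)
θ=38°: B = A + 2.00·(cos38°, sin38°) = (1.5760, 1.2313)
θ=38°: |BD| = 10.4965
θ=38°: circle(B,10.00) ∩ circle(D,4.00): a=9.2496, h=3.8007
θ=38°:   candidates: C₊=(11.2076,3.9207) cross=39.894; C₋=(10.3159,-3.6282) cross=-39.894
θ=38°:   branch + wants cross > 0 → take C=(11.2076,3.9207) (cross=39.894)
θ=38°: ex = (C−B)/|BC| = (0.9632,0.2689); ey = (-0.2689,0.9632)
θ=38°: P = B + -2.24·ex + 1.65·ey = (-1.0252,2.2181)
θ=200°: B = A + 2.00·(cos200°, sin200°) = (-1.8794, -0.6840)
θ=200°: |BD| = 13.8962
θ=200°: circle(B,10.00) ∩ circle(D,4.00): a=9.9705, h=0.7673
θ=200°:   candidates: C₊=(8.0413,0.5731) cross=10.663; C₋=(8.1168,-0.9596) cross=-10.663
θ=200°:   branch + wants cross > 0 → take C=(8.0413,0.5731) (cross=10.663)
θ=200°: ex = (C−B)/|BC| = (0.9921,0.1257); ey = (-0.1257,0.9921)
θ=200°: P = B + -2.24·ex + 1.65·ey = (-4.3090,0.6713)

θ=38°: -1.03 2.22
θ=200°: -4.31 0.67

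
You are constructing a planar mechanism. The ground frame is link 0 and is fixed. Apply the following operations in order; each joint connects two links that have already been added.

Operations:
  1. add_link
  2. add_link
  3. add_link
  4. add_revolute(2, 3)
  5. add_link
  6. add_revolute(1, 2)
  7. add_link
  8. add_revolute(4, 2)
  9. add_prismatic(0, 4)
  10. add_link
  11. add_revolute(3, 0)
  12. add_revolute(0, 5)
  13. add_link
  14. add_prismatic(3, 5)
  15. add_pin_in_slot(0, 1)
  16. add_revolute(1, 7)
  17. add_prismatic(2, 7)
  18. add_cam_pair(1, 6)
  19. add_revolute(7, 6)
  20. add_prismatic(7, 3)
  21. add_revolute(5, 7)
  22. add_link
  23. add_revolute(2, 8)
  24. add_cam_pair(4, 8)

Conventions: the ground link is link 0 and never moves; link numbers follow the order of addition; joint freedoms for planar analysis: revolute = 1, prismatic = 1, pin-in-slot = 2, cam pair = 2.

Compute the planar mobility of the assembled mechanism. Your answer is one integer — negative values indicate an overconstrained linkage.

(L,J1,J2)=(1,0,0); link0 fixed
link1: (2,0,0)
link2: (3,0,0)
link3: (4,0,0)
R 2-3 [J1]: (4,1,0)
link4: (5,1,0)
R 1-2 [J1]: (5,2,0)
link5: (6,2,0)
R 4-2 [J1]: (6,3,0)
P 0-4 [J1]: (6,4,0)
link6: (7,4,0)
R 3-0 [J1]: (7,5,0)
R 0-5 [J1]: (7,6,0)
link7: (8,6,0)
P 3-5 [J1]: (8,7,0)
PS 0-1 [J2]: (8,7,1)
R 1-7 [J1]: (8,8,1)
P 2-7 [J1]: (8,9,1)
C 1-6 [J2]: (8,9,2)
R 7-6 [J1]: (8,10,2)
P 7-3 [J1]: (8,11,2)
R 5-7 [J1]: (8,12,2)
link8: (9,12,2)
R 2-8 [J1]: (9,13,2)
C 4-8 [J2]: (9,13,3)
Grübler: 3·8 − 2·13 − 3 = -5

M = -5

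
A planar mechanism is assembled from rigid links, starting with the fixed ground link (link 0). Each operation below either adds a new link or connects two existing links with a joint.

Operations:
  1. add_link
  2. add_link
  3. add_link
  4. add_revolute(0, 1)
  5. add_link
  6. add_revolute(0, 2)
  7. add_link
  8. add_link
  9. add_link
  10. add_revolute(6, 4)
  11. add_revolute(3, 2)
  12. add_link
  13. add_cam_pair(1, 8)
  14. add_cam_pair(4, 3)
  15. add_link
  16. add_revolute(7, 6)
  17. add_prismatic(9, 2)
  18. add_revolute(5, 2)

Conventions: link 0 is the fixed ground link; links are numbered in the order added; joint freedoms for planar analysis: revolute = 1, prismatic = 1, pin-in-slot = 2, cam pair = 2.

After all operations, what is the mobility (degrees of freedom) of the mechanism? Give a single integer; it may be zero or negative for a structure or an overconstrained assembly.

ground; <1,0,0>
#1 <2,0,0>
#2 <3,0,0>
#3 <4,0,0>
R:0↔1 J1 <4,1,0>
#4 <5,1,0>
R:0↔2 J1 <5,2,0>
#5 <6,2,0>
#6 <7,2,0>
#7 <8,2,0>
R:6↔4 J1 <8,3,0>
R:3↔2 J1 <8,4,0>
#8 <9,4,0>
C:1↔8 J2 <9,4,1>
C:4↔3 J2 <9,4,2>
#9 <10,4,2>
R:7↔6 J1 <10,5,2>
P:9↔2 J1 <10,6,2>
R:5↔2 J1 <10,7,2>
3×9 − 2×7 − 1×2 = 11

M = 11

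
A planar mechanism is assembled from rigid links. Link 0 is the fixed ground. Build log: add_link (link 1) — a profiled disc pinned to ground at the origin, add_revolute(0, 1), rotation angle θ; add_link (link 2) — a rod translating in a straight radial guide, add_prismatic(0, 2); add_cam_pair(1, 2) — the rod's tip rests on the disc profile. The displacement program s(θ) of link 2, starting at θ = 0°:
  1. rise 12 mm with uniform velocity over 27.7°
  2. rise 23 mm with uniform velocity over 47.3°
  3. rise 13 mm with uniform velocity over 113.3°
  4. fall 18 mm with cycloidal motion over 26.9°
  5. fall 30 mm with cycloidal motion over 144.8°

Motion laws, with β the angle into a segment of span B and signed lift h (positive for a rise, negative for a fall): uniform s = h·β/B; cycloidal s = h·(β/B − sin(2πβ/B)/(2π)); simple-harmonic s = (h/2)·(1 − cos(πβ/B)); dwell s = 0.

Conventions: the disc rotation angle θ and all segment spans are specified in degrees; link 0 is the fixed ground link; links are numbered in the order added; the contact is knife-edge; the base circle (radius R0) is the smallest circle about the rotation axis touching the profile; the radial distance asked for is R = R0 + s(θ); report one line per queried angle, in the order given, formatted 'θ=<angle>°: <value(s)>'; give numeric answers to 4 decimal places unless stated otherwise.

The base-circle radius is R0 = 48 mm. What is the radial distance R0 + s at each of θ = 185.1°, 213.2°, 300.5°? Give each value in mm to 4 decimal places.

seg 1 [0°–27.7°] uniform, h=12: full span → s += 12 → s = 12.0000
seg 2 [27.7°–75°] uniform, h=23: full span → s += 23 → s = 35.0000
seg 3 [75°–188.3°] uniform, h=13: θ=185.1° here. β=110.1, B=113.3. 13·110.1/113.3 = 12.6328 → s = 47.6328
seg 3 [75°–188.3°] uniform, h=13: full span → s += 13 → s = 48.0000
seg 4 [188.3°–215.2°] cycloidal, h=-18: θ=213.2° here. β=24.9, B=26.9. -18·(0.9257 − sin(2π·0.9257)/(2π)) = -17.9519 → s = 30.0481
seg 4 [188.3°–215.2°] cycloidal, h=-18: full span → s += -18 → s = 30.0000
seg 5 [215.2°–360°] cycloidal, h=-30: θ=300.5° here. β=85.3, B=144.8. -30·(0.5891 − sin(2π·0.5891)/(2π)) = -20.2079 → s = 9.7921
θ=185.1°: R = R0 + s = 48 + 47.6328 = 95.6328
θ=213.2°: R = R0 + s = 48 + 30.0481 = 78.0481
θ=300.5°: R = R0 + s = 48 + 9.7921 = 57.7921

θ=185.1°: 95.6328
θ=213.2°: 78.0481
θ=300.5°: 57.7921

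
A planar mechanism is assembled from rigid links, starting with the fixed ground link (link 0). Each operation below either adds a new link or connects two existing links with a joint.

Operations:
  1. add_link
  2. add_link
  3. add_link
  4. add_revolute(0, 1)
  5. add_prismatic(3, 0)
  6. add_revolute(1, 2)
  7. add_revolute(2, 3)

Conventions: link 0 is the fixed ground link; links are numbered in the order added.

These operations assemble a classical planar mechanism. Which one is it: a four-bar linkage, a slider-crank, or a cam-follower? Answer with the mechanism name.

links: 4 (incl. ground); joints: 3 revolute, 1 prismatic, 0 higher (cam) pair, forming one closed loop
4 links, 3 revolutes + 1 prismatic in one loop → slider-crank

slider-crank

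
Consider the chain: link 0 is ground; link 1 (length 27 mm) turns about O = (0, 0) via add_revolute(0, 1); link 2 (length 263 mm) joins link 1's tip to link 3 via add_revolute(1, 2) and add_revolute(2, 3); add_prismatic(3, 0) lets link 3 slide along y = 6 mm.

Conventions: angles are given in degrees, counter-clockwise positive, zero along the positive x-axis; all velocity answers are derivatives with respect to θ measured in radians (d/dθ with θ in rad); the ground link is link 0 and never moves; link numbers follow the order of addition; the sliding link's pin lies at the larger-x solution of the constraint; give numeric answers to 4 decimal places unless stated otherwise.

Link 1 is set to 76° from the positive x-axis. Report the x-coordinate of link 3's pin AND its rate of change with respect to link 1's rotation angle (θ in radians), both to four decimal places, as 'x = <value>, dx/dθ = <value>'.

geometry: r = 27 mm, L = 263 mm, e = 6 mm
crank pin P = (r cos θ, r sin θ) = (6.531891, 26.197985)
h = r sin θ − e = 26.197985 − 6 = 20.197985
x = r cos θ + √(L² − h²) = 6.531891 + 262.223266 = 268.755158
dx/dθ = −r sin θ − h·r cos θ/√(L² − h²) (θ in radians; h = 20.197985) = -26.701109

x = 268.7552, dx/dθ = -26.7011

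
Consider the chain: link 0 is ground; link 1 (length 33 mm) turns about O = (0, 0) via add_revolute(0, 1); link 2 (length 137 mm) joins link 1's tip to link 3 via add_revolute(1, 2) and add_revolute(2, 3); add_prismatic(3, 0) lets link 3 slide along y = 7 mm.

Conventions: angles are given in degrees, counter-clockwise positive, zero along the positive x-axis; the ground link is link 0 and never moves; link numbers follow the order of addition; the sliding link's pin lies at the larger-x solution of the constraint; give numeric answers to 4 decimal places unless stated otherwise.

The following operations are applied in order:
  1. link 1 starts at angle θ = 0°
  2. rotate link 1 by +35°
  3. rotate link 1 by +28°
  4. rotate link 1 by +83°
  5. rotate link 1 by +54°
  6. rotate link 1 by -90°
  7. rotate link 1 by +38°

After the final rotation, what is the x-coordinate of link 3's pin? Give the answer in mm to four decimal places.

geometry: r = 33 mm, L = 137 mm, e = 7 mm; θ starts at 0°
rotate link 1 by +35°: θ ← 0° +35° = 35°
rotate link 1 by +28°: θ ← 35° +28° = 63°
rotate link 1 by +83°: θ ← 63° +83° = 146°
rotate link 1 by +54°: θ ← 146° +54° = 200°
rotate link 1 by -90°: θ ← 200° -90° = 110°
rotate link 1 by +38°: θ ← 110° +38° = 148°
crank pin P = (r cos θ, r sin θ) = (-27.985587, 17.487336)
h = r sin θ − e = 17.487336 − 7 = 10.487336
x = r cos θ + √(L² − h²) = -27.985587 + 136.598008 = 108.612421

108.6124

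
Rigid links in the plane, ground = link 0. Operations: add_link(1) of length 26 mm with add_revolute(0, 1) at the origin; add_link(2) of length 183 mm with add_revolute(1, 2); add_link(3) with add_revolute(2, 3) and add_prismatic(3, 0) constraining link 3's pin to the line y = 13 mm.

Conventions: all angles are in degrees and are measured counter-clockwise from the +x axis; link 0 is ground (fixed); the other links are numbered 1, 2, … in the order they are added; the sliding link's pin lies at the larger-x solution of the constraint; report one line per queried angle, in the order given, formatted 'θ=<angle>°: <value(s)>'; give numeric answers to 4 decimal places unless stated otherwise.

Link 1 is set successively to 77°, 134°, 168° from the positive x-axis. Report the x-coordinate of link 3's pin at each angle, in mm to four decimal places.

geometry: r = 26 mm, L = 183 mm, e = 13 mm
θ=77°: crank pin P = (r cos θ, r sin θ) = (5.848727, 25.333622)
θ=77°: h = r sin θ − e = 25.333622 − 13 = 12.333622
θ=77°: x = r cos θ + √(L² − h²) = 5.848727 + 182.583903 = 188.432631
θ=134°: crank pin P = (r cos θ, r sin θ) = (-18.061118, 18.702835)
θ=134°: h = r sin θ − e = 18.702835 − 13 = 5.702835
θ=134°: x = r cos θ + √(L² − h²) = -18.061118 + 182.911120 = 164.850002
θ=168°: crank pin P = (r cos θ, r sin θ) = (-25.431838, 5.405704)
θ=168°: h = r sin θ − e = 5.405704 − 13 = -7.594296
θ=168°: x = r cos θ + √(L² − h²) = -25.431838 + 182.842355 = 157.410517

θ=77°: 188.4326
θ=134°: 164.8500
θ=168°: 157.4105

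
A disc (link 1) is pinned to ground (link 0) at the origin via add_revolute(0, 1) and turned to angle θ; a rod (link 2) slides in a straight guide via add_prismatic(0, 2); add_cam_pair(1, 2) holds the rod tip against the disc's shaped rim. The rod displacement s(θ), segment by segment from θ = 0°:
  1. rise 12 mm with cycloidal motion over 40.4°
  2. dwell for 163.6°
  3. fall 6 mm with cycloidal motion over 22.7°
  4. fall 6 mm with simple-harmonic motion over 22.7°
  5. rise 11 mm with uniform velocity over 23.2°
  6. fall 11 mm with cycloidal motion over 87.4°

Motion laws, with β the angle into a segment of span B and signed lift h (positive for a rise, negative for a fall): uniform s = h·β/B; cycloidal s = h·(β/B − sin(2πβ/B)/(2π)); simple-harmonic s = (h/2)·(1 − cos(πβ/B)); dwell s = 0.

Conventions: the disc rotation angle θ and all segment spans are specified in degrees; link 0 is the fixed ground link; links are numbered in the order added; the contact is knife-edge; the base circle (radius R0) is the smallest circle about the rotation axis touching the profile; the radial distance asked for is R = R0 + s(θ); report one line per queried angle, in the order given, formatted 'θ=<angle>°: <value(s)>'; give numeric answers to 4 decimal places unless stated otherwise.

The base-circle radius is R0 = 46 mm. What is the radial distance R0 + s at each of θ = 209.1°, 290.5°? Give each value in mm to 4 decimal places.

segment 1 (0° to 40.4°, cycloidal, h = 12) is passed completely: s = 0.0000 + (12) = 12.0000
segment 2 (40.4° to 204°, dwell): s unchanged at 12.0000
θ = 209.1° falls in segment 3 (204° to 226.7°, cycloidal, h = -6): β = 209.1 − 204 = 5.1°, B = 22.7°; Δs = -6·(0.2247 − sin(2π·0.2247)/(2π)) = -0.4052; s = 12.0000 − 0.4052 = 11.5948
segment 3 (204° to 226.7°, cycloidal, h = -6) is passed completely: s = 12.0000 + (-6) = 6.0000
segment 4 (226.7° to 249.4°, simple-harmonic, h = -6) is passed completely: s = 6.0000 + (-6) = 0.0000
segment 5 (249.4° to 272.6°, uniform, h = 11) is passed completely: s = 0.0000 + (11) = 11.0000
θ = 290.5° falls in segment 6 (272.6° to 360°, cycloidal, h = -11): β = 290.5 − 272.6 = 17.9°, B = 87.4°; Δs = -11·(0.2048 − sin(2π·0.2048)/(2π)) = -0.5723; s = 11.0000 − 0.5723 = 10.4277
θ=209.1°: R = R0 + s = 46 + 11.5948 = 57.5948
θ=290.5°: R = R0 + s = 46 + 10.4277 = 56.4277

θ=209.1°: 57.5948
θ=290.5°: 56.4277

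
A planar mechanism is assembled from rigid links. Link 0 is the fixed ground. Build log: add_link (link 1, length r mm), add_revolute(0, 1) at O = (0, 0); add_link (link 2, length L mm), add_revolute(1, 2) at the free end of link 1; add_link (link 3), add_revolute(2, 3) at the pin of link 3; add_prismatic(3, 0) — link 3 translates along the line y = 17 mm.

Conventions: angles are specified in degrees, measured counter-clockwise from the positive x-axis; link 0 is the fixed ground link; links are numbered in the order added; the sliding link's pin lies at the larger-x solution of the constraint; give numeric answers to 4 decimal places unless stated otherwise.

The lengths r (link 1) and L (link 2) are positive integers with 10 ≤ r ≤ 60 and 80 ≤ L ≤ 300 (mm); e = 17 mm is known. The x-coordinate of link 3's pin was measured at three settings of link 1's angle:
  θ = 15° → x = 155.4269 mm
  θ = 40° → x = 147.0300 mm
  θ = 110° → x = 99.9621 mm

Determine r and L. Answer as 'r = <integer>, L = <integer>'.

constraint per measurement: (x − r cos θ)² + (r sin θ − e)² = L²
subtracting the θ₁ and θ₂ equations cancels the r² and L² terms:
r = (x₁² − x₂²) / (2[(x₁cos θ₁ + e sin θ₁) − (x₂cos θ₂ + e sin θ₂)]) = 41.0001 → r = 41
L² = (x₁ − r cos θ₁)² + (r sin θ₁ − e)² = 13455.9972 → L = 116.0000 → L = 116
check at θ₃=110°: x = 99.9621 (printed 99.9621) ✓

r = 41, L = 116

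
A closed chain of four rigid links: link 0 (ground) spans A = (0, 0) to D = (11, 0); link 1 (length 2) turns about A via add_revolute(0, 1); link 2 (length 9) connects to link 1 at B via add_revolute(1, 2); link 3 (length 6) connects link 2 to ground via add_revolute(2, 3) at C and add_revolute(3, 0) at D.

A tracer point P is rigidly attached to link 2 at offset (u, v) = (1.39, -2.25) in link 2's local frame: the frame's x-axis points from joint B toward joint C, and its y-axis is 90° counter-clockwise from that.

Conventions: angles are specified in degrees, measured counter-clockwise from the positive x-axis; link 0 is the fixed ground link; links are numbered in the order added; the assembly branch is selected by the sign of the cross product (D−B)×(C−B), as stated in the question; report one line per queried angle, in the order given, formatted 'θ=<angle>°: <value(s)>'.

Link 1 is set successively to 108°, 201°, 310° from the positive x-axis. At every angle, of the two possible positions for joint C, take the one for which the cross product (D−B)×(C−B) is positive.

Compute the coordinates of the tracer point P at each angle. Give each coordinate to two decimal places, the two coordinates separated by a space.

A=(0,0), D=(11.00,0)
θ=108°: B = A + 2.00·(cos108°, sin108°) = (-0.6180, 1.9021)
θ=108°: |BD| = 11.7727
θ=108°: circle(B,9.00) ∩ circle(D,6.00): a=7.7976, h=4.4942
θ=108°:   candidates: C₊=(7.8032,5.0774) cross=52.909; C₋=(6.3509,-3.7929) cross=-52.909
θ=108°:   branch + wants cross > 0 → take C=(7.8032,5.0774) (cross=52.909)
θ=108°: ex = (C−B)/|BC| = (0.9357,0.3528); ey = (-0.3528,0.9357)
θ=108°: P = B + 1.39·ex + -2.25·ey = (1.4764,0.2872)
θ=201°: B = A + 2.00·(cos201°, sin201°) = (-1.8672, -0.7167)
θ=201°: |BD| = 12.8871
θ=201°: circle(B,9.00) ∩ circle(D,6.00): a=8.1895, h=3.7326
θ=201°:   candidates: C₊=(6.1021,3.4656) cross=48.102; C₋=(6.5172,-3.9881) cross=-48.102
θ=201°:   branch + wants cross > 0 → take C=(6.1021,3.4656) (cross=48.102)
θ=201°: ex = (C−B)/|BC| = (0.8855,0.4647); ey = (-0.4647,0.8855)
θ=201°: P = B + 1.39·ex + -2.25·ey = (0.4092,-2.0631)
θ=310°: B = A + 2.00·(cos310°, sin310°) = (1.2856, -1.5321)
θ=310°: |BD| = 9.8345
θ=310°: circle(B,9.00) ∩ circle(D,6.00): a=7.2051, h=5.3932
θ=310°:   candidates: C₊=(7.5625,4.9177) cross=53.039; C₋=(9.2429,-5.7370) cross=-53.039
θ=310°:   branch + wants cross > 0 → take C=(7.5625,4.9177) (cross=53.039)
θ=310°: ex = (C−B)/|BC| = (0.6974,0.7166); ey = (-0.7166,0.6974)
θ=310°: P = B + 1.39·ex + -2.25·ey = (3.8675,-2.1052)

θ=108°: 1.48 0.29
θ=201°: 0.41 -2.06
θ=310°: 3.87 -2.11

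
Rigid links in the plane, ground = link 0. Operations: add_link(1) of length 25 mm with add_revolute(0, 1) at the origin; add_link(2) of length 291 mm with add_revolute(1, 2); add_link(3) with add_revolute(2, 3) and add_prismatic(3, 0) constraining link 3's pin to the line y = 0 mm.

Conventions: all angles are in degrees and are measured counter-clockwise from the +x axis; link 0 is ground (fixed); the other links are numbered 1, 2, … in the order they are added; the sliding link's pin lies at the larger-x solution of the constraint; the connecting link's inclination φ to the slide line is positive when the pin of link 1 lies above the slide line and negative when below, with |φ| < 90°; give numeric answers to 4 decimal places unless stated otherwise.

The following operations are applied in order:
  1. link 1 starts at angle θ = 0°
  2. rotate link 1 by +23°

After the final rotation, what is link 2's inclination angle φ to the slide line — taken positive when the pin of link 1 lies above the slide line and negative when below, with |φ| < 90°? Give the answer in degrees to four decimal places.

geometry: r = 25 mm, L = 291 mm, e = 0 mm; θ starts at 0°
rotate link 1 by +23°: θ ← 0° +23° = 23°
h = r sin θ − e = 9.768278 − 0 = 9.768278
sin φ = h / L = 9.768278 / 291 = 0.03356797
φ = arcsin(0.03356797) = 1.923664°

1.9237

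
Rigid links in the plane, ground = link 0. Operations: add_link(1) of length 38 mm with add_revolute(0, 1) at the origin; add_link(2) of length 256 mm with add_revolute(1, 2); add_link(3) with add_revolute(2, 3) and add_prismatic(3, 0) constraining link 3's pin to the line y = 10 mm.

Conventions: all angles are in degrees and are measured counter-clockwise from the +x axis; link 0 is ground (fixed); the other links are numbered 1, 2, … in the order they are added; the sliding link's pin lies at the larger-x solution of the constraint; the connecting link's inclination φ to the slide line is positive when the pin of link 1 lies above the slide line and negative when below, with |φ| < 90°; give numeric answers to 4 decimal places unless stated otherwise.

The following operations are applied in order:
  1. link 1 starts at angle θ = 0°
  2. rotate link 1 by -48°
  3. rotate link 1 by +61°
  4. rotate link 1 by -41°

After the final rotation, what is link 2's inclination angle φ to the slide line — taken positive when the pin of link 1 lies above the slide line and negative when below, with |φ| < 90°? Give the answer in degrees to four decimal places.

geometry: r = 38 mm, L = 256 mm, e = 10 mm; θ starts at 0°
rotate link 1 by -48°: θ ← 0° -48° = -48°
rotate link 1 by +61°: θ ← -48° +61° = 13°
rotate link 1 by -41°: θ ← 13° -41° = -28°
h = r sin θ − e = -17.839919 − 10 = -27.839919
sin φ = h / L = -27.839919 / 256 = -0.10874969
φ = arcsin(-0.10874969) = -6.243245°

-6.2432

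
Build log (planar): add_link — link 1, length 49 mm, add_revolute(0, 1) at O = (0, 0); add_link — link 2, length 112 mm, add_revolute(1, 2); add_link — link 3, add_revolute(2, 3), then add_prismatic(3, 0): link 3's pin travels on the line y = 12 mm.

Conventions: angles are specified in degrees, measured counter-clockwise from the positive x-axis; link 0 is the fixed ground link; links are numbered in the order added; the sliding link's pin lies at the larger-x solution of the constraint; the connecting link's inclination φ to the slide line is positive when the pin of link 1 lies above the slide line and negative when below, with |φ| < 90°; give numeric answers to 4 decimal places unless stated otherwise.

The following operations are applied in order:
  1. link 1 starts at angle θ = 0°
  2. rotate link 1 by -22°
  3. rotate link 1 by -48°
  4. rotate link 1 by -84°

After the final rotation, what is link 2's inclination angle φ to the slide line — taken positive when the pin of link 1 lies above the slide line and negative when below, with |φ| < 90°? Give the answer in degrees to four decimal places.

geometry: r = 49 mm, L = 112 mm, e = 12 mm; θ starts at 0°
rotate link 1 by -22°: θ ← 0° -22° = -22°
rotate link 1 by -48°: θ ← -22° -48° = -70°
rotate link 1 by -84°: θ ← -70° -84° = -154°
h = r sin θ − e = -21.480186 − 12 = -33.480186
sin φ = h / L = -33.480186 / 112 = -0.29893023
φ = arcsin(-0.29893023) = -17.393362°

-17.3934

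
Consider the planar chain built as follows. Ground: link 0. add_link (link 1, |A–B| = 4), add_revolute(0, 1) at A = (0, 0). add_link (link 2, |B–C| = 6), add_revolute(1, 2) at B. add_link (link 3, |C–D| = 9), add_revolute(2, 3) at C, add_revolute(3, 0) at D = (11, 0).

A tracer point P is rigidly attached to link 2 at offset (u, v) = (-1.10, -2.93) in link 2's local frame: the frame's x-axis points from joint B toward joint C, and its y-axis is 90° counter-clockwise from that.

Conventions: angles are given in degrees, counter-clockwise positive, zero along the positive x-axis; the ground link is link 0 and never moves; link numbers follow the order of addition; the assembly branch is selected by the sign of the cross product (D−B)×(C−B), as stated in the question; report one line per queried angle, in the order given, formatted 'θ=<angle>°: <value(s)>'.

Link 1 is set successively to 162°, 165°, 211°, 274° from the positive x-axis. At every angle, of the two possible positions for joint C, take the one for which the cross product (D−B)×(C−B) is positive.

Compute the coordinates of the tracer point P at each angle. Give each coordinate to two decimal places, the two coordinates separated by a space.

A=(0,0), D=(11.00,0)
θ=162°: B = A + 4.00·(cos162°, sin162°) = (-3.8042, 1.2361)
θ=162°: |BD| = 14.8557
θ=162°: circle(B,6.00) ∩ circle(D,9.00): a=5.9133, h=1.0163
θ=162°:   candidates: C₊=(2.1731,1.7568) cross=15.098; C₋=(2.0040,-0.2687) cross=-15.098
θ=162°:   branch + wants cross > 0 → take C=(2.1731,1.7568) (cross=15.098)
θ=162°: ex = (C−B)/|BC| = (0.9962,0.0868); ey = (-0.0868,0.9962)
θ=162°: P = B + -1.10·ex + -2.93·ey = (-4.6458,-1.7783)
θ=165°: B = A + 4.00·(cos165°, sin165°) = (-3.8637, 1.0353)
θ=165°: |BD| = 14.8997
θ=165°: circle(B,6.00) ∩ circle(D,9.00): a=5.9398, h=0.8481
θ=165°:   candidates: C₊=(2.1206,1.4686) cross=12.636; C₋=(2.0028,-0.2235) cross=-12.636
θ=165°:   branch + wants cross > 0 → take C=(2.1206,1.4686) (cross=12.636)
θ=165°: ex = (C−B)/|BC| = (0.9974,0.0722); ey = (-0.0722,0.9974)
θ=165°: P = B + -1.10·ex + -2.93·ey = (-4.7492,-1.9665)
θ=211°: B = A + 4.00·(cos211°, sin211°) = (-3.4287, -2.0602)
θ=211°: |BD| = 14.5750
θ=211°: circle(B,6.00) ∩ circle(D,9.00): a=5.7438, h=1.7347
θ=211°:   candidates: C₊=(2.0122,0.4690) cross=25.283; C₋=(2.5026,-2.9656) cross=-25.283
θ=211°:   branch + wants cross > 0 → take C=(2.0122,0.4690) (cross=25.283)
θ=211°: ex = (C−B)/|BC| = (0.9068,0.4215); ey = (-0.4215,0.9068)
θ=211°: P = B + -1.10·ex + -2.93·ey = (-3.1911,-5.1808)
θ=274°: B = A + 4.00·(cos274°, sin274°) = (0.2790, -3.9903)
θ=274°: |BD| = 11.4395
θ=274°: circle(B,6.00) ∩ circle(D,9.00): a=3.7529, h=4.6815
θ=274°:   candidates: C₊=(2.1632,1.7062) cross=53.553; C₋=(5.4291,-7.0686) cross=-53.553
θ=274°:   branch + wants cross > 0 → take C=(2.1632,1.7062) (cross=53.553)
θ=274°: ex = (C−B)/|BC| = (0.3140,0.9494); ey = (-0.9494,0.3140)
θ=274°: P = B + -1.10·ex + -2.93·ey = (2.7154,-5.9547)

θ=162°: -4.65 -1.78
θ=165°: -4.75 -1.97
θ=211°: -3.19 -5.18
θ=274°: 2.72 -5.95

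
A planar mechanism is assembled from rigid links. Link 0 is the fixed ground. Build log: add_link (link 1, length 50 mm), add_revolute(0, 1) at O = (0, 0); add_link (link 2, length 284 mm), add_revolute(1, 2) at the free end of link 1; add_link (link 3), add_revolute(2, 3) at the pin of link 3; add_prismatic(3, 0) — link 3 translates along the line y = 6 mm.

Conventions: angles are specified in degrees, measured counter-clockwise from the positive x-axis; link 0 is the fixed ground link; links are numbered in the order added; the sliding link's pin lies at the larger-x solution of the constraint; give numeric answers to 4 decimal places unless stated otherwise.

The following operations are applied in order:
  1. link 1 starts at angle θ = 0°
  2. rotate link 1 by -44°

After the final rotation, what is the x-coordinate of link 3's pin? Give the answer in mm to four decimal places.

geometry: r = 50 mm, L = 284 mm, e = 6 mm; θ starts at 0°
rotate link 1 by -44°: θ ← 0° -44° = -44°
crank pin P = (r cos θ, r sin θ) = (35.966990, -34.732919)
h = r sin θ − e = -34.732919 − 6 = -40.732919
x = r cos θ + √(L² − h²) = 35.966990 + 281.063746 = 317.030736

317.0307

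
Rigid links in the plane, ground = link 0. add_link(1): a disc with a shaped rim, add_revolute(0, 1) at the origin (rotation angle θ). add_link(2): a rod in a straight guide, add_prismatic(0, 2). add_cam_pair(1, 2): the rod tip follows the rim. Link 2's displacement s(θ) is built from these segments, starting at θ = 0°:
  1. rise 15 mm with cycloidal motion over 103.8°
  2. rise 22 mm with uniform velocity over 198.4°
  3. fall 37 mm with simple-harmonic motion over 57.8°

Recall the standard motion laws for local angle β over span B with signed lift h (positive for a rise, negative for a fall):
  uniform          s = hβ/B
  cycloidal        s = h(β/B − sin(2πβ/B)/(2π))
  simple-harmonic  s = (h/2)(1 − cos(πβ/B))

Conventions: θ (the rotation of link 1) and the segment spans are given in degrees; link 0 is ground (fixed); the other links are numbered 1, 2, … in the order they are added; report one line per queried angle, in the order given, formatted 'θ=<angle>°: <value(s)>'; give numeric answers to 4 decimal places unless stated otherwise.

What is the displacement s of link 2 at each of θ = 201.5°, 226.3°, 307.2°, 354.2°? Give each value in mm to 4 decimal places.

segment 1 (0° to 103.8°, cycloidal, h = 15) is passed completely: s = 0.0000 + (15) = 15.0000
θ = 201.5° falls in segment 2 (103.8° to 302.2°, uniform, h = 22): β = 201.5 − 103.8 = 97.7°, B = 198.4°; Δs = 22·97.7/198.4 = 10.8337; s = 15.0000 + 10.8337 = 25.8337
θ = 226.3° falls in segment 2 (103.8° to 302.2°, uniform, h = 22): β = 226.3 − 103.8 = 122.5°, B = 198.4°; Δs = 22·122.5/198.4 = 13.5837; s = 15.0000 + 13.5837 = 28.5837
segment 2 (103.8° to 302.2°, uniform, h = 22) is passed completely: s = 15.0000 + (22) = 37.0000
θ = 307.2° falls in segment 3 (302.2° to 360°, simple-harmonic, h = -37): β = 307.2 − 302.2 = 5°, B = 57.8°; Δs = -37/2·(1 − cos(π·0.0865)) = -0.6790; s = 37.0000 − 0.6790 = 36.3210
θ = 354.2° falls in segment 3 (302.2° to 360°, simple-harmonic, h = -37): β = 354.2 − 302.2 = 52°, B = 57.8°; Δs = -37/2·(1 − cos(π·0.8997)) = -36.0883; s = 37.0000 − 36.0883 = 0.9117

θ=201.5°: 25.8337
θ=226.3°: 28.5837
θ=307.2°: 36.3210
θ=354.2°: 0.9117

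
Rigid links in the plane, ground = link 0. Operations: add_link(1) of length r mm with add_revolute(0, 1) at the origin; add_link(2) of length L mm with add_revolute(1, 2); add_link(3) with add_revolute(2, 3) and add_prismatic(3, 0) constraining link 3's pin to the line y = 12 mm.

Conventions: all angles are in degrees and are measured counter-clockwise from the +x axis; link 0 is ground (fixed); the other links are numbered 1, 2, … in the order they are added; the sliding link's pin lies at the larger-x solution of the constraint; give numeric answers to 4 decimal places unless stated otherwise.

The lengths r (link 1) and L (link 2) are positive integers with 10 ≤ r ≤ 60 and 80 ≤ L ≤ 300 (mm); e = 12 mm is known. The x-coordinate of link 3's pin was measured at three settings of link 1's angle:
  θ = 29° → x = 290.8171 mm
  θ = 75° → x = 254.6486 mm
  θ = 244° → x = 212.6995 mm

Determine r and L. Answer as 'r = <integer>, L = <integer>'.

constraint per measurement: (x − r cos θ)² + (r sin θ − e)² = L²
subtracting the θ₁ and θ₂ equations cancels the r² and L² terms:
r = (x₁² − x₂²) / (2[(x₁cos θ₁ + e sin θ₁) − (x₂cos θ₂ + e sin θ₂)]) = 54.0000 → r = 54
L² = (x₁ − r cos θ₁)² + (r sin θ₁ − e)² = 59536.0008 → L = 244.0000 → L = 244
check at θ₃=244°: x = 212.6995 (printed 212.6995) ✓

r = 54, L = 244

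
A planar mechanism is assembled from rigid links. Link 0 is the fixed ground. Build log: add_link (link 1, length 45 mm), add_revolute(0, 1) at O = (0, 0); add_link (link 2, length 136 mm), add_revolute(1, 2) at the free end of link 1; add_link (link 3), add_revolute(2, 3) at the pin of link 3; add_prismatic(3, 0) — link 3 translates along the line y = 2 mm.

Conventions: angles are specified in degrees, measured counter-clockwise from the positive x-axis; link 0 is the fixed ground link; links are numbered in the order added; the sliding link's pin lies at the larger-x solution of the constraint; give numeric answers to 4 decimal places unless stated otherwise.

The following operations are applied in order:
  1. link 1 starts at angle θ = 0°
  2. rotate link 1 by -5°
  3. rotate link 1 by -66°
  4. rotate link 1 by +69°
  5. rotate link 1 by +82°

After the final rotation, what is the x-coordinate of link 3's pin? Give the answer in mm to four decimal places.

geometry: r = 45 mm, L = 136 mm, e = 2 mm; θ starts at 0°
rotate link 1 by -5°: θ ← 0° -5° = -5°
rotate link 1 by -66°: θ ← -5° -66° = -71°
rotate link 1 by +69°: θ ← -71° +69° = -2°
rotate link 1 by +82°: θ ← -2° +82° = 80°
crank pin P = (r cos θ, r sin θ) = (7.814168, 44.316349)
h = r sin θ − e = 44.316349 − 2 = 42.316349
x = r cos θ + √(L² − h²) = 7.814168 + 129.249087 = 137.063255

137.0633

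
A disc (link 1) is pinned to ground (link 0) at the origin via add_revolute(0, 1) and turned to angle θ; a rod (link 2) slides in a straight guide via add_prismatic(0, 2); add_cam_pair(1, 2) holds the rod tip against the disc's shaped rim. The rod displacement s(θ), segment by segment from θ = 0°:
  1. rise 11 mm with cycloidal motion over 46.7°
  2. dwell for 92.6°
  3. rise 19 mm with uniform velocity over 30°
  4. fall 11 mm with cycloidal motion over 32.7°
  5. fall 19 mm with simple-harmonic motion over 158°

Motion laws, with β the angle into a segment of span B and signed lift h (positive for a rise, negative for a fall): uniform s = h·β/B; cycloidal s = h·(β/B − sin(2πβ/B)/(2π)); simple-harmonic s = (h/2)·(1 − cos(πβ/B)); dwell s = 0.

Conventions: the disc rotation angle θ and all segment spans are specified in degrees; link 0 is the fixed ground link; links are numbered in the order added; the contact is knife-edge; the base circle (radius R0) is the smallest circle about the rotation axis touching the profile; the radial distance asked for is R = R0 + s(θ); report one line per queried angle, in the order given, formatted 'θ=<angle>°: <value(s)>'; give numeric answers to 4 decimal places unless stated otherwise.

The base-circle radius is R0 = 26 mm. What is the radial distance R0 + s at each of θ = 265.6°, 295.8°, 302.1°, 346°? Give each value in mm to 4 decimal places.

segment 1 (0° to 46.7°, cycloidal, h = 11) is passed completely: s = 0.0000 + (11) = 11.0000
segment 2 (46.7° to 139.3°, dwell): s unchanged at 11.0000
segment 3 (139.3° to 169.3°, uniform, h = 19) is passed completely: s = 11.0000 + (19) = 30.0000
segment 4 (169.3° to 202°, cycloidal, h = -11) is passed completely: s = 30.0000 + (-11) = 19.0000
θ = 265.6° falls in segment 5 (202° to 360°, simple-harmonic, h = -19): β = 265.6 − 202 = 63.6°, B = 158°; Δs = -19/2·(1 − cos(π·0.4025)) = -6.6363; s = 19.0000 − 6.6363 = 12.3637
θ = 295.8° falls in segment 5 (202° to 360°, simple-harmonic, h = -19): β = 295.8 − 202 = 93.8°, B = 158°; Δs = -19/2·(1 − cos(π·0.5937)) = -12.2554; s = 19.0000 − 12.2554 = 6.7446
θ = 302.1° falls in segment 5 (202° to 360°, simple-harmonic, h = -19): β = 302.1 − 202 = 100.1°, B = 158°; Δs = -19/2·(1 − cos(π·0.6335)) = -13.3697; s = 19.0000 − 13.3697 = 5.6303
θ = 346° falls in segment 5 (202° to 360°, simple-harmonic, h = -19): β = 346 − 202 = 144°, B = 158°; Δs = -19/2·(1 − cos(π·0.9114)) = -18.6343; s = 19.0000 − 18.6343 = 0.3657
θ=265.6°: R = R0 + s = 26 + 12.3637 = 38.3637
θ=295.8°: R = R0 + s = 26 + 6.7446 = 32.7446
θ=302.1°: R = R0 + s = 26 + 5.6303 = 31.6303
θ=346°: R = R0 + s = 26 + 0.3657 = 26.3657

θ=265.6°: 38.3637
θ=295.8°: 32.7446
θ=302.1°: 31.6303
θ=346°: 26.3657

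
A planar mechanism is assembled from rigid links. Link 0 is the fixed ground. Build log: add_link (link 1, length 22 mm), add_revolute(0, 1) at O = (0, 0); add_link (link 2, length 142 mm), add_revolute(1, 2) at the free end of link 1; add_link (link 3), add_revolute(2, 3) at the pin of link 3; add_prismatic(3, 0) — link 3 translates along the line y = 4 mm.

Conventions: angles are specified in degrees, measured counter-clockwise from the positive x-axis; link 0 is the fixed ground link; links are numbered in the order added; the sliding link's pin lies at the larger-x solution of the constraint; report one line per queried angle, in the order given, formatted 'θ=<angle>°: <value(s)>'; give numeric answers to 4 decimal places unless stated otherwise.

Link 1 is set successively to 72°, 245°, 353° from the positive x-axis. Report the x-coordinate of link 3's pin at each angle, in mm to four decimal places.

geometry: r = 22 mm, L = 142 mm, e = 4 mm
θ=72°: crank pin P = (r cos θ, r sin θ) = (6.798374, 20.923243)
θ=72°: h = r sin θ − e = 20.923243 − 4 = 16.923243
θ=72°: x = r cos θ + √(L² − h²) = 6.798374 + 140.987956 = 147.786330
θ=245°: crank pin P = (r cos θ, r sin θ) = (-9.297602, -19.938771)
θ=245°: h = r sin θ − e = -19.938771 − 4 = -23.938771
θ=245°: x = r cos θ + √(L² − h²) = -9.297602 + 139.967622 = 130.670020
θ=353°: crank pin P = (r cos θ, r sin θ) = (21.836015, -2.681126)
θ=353°: h = r sin θ − e = -2.681126 − 4 = -6.681126
θ=353°: x = r cos θ + √(L² − h²) = 21.836015 + 141.842739 = 163.678754

θ=72°: 147.7863
θ=245°: 130.6700
θ=353°: 163.6788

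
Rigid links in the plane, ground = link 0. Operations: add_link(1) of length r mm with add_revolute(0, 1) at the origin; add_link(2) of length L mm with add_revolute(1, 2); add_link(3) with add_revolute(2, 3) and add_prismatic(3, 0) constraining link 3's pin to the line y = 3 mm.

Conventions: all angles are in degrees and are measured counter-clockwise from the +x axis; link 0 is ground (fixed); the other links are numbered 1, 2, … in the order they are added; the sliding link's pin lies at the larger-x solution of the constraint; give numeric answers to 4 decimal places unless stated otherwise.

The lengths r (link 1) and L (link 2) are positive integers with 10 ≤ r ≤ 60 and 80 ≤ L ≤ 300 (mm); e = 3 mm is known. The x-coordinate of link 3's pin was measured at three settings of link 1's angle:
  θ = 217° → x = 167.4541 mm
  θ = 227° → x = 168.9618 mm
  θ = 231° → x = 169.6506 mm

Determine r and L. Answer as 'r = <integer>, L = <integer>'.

constraint per measurement: (x − r cos θ)² + (r sin θ − e)² = L²
subtracting the θ₁ and θ₂ equations cancels the r² and L² terms:
r = (x₁² − x₂²) / (2[(x₁cos θ₁ + e sin θ₁) − (x₂cos θ₂ + e sin θ₂)]) = 14.0002 → r = 14
L² = (x₁ − r cos θ₁)² + (r sin θ₁ − e)² = 32041.0022 → L = 179.0000 → L = 179
check at θ₃=231°: x = 169.6506 (printed 169.6506) ✓

r = 14, L = 179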